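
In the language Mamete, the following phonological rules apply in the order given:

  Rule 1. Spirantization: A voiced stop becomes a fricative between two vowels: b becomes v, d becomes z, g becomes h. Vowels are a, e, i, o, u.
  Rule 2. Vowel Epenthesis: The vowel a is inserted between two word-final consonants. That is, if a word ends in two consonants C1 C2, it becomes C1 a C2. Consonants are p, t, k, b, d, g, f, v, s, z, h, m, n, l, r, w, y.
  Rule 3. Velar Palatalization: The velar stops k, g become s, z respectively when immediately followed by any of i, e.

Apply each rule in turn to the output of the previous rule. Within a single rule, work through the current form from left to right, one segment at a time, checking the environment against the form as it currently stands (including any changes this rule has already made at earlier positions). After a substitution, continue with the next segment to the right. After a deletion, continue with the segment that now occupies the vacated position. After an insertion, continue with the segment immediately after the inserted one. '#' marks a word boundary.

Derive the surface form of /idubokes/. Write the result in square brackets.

Rule 1 Spirantization: [idubokes] → [izuvokes]
Rule 2 Vowel Epenthesis: no change — [izuvokes]
Rule 3 Velar Palatalization: [izuvokes] → [izuvoses]

[izuvoses]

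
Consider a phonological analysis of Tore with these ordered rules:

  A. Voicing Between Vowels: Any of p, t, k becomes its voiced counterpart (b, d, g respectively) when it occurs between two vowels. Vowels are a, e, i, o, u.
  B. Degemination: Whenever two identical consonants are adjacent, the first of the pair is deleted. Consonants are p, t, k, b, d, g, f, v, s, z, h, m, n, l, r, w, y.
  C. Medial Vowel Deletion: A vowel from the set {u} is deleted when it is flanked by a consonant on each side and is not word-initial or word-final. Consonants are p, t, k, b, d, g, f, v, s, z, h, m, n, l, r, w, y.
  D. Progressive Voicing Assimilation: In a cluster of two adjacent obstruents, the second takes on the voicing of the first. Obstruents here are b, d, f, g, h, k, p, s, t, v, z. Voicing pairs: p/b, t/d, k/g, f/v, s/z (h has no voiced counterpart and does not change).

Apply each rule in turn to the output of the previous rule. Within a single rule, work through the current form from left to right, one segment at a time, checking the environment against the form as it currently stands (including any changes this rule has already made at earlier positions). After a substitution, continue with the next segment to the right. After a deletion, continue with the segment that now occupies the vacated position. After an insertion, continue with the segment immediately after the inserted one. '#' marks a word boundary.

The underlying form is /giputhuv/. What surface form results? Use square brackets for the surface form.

A Voicing Between Vowels: [giputhuv] → [gibuthuv]
B Degemination: no change — [gibuthuv]
C Medial Vowel Deletion: [gibuthuv] → [gibthv]
D Progressive Voicing Assimilation: [gibthv] → [gibdhf]

[gibdhf]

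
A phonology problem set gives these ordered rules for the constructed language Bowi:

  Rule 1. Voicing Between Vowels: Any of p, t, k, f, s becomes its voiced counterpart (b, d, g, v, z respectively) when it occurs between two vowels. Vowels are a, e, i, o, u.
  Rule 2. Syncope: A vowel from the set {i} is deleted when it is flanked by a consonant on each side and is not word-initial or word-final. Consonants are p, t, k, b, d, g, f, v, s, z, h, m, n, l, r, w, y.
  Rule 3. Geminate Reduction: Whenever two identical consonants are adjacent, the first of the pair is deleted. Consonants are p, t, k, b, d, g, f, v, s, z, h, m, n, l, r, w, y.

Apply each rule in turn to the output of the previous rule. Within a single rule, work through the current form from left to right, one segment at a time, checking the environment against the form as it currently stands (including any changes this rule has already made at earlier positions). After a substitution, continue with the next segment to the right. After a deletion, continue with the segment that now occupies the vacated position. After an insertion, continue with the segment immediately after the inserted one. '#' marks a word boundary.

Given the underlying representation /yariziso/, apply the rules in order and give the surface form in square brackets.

[yarzo]

Rule 1 Voicing Between Vowels: [yariziso] → [yarizizo]
Rule 2 Syncope: [yarizizo] → [yarzzo]
Rule 3 Geminate Reduction: [yarzzo] → [yarzo]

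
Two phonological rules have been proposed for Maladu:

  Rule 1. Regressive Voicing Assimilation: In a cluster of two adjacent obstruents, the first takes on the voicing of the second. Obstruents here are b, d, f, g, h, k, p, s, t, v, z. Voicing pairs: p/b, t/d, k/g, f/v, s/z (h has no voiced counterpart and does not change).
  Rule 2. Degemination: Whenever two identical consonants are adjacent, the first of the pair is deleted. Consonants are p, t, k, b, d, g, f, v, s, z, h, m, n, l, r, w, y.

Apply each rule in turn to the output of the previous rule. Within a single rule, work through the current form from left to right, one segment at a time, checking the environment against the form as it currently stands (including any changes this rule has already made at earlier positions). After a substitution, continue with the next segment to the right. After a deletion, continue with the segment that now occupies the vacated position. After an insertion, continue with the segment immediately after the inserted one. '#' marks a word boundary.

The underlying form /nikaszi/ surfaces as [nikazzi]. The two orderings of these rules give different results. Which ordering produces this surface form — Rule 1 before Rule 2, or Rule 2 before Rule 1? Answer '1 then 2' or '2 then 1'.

2 then 1

Order 1 then 2:
  1 Regressive Voicing Assimilation: [nikaszi] → [nikazzi]
  2 Degemination: [nikazzi] → [nikazi]
  result: [nikazi]
Order 2 then 1:
  2 Degemination: no change — [nikaszi]
  1 Regressive Voicing Assimilation: [nikaszi] → [nikazzi]
  result: [nikazzi]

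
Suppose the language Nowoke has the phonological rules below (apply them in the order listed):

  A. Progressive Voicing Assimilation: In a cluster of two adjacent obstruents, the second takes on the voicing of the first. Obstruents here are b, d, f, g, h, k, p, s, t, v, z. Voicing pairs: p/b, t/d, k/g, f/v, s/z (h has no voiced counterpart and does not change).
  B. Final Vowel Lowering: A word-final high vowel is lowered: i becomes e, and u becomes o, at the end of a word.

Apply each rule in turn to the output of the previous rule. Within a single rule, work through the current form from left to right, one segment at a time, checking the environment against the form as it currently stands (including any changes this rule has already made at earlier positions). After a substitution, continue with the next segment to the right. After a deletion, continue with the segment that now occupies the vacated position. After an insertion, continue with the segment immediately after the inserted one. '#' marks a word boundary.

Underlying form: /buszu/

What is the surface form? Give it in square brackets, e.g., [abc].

[busso]

A Progressive Voicing Assimilation: [buszu] → [bussu]
B Final Vowel Lowering: [bussu] → [busso]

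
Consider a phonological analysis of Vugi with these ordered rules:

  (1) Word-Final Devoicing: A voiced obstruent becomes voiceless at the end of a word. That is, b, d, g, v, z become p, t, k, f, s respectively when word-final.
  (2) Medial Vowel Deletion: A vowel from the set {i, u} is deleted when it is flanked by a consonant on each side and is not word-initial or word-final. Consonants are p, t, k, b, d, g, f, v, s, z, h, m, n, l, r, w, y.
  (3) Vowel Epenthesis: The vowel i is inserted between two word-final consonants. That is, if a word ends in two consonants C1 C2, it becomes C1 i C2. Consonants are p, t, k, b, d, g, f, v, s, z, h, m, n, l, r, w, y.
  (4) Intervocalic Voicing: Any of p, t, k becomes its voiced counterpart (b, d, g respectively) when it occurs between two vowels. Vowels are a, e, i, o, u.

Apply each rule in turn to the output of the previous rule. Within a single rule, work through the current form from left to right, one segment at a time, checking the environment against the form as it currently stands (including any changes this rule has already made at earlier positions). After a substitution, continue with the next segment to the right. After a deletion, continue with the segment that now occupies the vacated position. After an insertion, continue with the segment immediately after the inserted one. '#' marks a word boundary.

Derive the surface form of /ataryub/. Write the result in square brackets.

[adaryip]

(1) Word-Final Devoicing: [ataryub] → [ataryup]
(2) Medial Vowel Deletion: [ataryup] → [ataryp]
(3) Vowel Epenthesis: [ataryp] → [ataryip]
(4) Intervocalic Voicing: [ataryip] → [adaryip]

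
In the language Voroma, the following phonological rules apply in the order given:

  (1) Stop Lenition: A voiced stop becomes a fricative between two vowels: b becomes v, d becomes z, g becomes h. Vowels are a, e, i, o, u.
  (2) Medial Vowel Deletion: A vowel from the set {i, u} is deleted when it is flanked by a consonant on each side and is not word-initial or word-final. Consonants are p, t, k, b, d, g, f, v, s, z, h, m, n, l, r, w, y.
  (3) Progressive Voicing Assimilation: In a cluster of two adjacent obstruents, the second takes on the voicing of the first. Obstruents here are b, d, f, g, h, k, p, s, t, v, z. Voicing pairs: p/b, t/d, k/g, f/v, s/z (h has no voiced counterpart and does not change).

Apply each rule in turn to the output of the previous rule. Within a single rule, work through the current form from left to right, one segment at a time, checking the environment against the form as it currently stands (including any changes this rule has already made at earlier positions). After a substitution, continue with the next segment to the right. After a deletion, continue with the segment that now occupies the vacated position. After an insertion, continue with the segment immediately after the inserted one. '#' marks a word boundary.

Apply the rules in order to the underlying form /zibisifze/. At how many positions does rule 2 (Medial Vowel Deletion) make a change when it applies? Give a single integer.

3

(1) Stop Lenition: [zibisifze] → [zivisifze]
(2) Medial Vowel Deletion: [zivisifze] → [zvsfze]
(3) Progressive Voicing Assimilation: [zvsfze] → [zvzvze]
Rule 2 changed 3 position(s).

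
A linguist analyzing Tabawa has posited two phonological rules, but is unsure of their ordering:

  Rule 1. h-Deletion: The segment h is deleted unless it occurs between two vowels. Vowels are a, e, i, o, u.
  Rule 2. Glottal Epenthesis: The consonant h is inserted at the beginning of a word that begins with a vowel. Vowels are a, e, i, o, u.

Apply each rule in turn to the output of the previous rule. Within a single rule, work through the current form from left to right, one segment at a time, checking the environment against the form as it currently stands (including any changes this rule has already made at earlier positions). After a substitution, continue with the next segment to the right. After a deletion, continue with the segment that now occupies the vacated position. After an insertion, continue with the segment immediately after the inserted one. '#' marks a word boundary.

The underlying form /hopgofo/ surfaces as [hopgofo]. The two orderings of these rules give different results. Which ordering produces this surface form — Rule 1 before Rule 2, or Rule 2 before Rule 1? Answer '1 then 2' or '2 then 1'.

Order 1 then 2:
  1 h-Deletion: [hopgofo] → [opgofo]
  2 Glottal Epenthesis: [opgofo] → [hopgofo]
  result: [hopgofo]
Order 2 then 1:
  2 Glottal Epenthesis: no change — [hopgofo]
  1 h-Deletion: [hopgofo] → [opgofo]
  result: [opgofo]

1 then 2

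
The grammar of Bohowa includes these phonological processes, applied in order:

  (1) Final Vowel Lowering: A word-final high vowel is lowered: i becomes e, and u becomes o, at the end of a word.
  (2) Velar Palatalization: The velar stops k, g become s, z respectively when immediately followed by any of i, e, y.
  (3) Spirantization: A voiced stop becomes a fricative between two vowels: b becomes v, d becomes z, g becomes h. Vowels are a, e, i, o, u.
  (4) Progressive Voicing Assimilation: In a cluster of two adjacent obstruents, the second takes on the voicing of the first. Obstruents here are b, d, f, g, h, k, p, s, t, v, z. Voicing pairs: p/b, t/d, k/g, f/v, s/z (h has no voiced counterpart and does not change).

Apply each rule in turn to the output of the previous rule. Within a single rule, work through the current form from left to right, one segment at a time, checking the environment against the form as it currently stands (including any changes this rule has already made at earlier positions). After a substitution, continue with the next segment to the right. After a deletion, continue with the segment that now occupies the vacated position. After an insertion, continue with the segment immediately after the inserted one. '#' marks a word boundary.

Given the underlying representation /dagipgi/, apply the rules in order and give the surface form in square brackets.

(1) Final Vowel Lowering: [dagipgi] → [dagipge]
(2) Velar Palatalization: [dagipge] → [dazipze]
(3) Spirantization: no change — [dazipze]
(4) Progressive Voicing Assimilation: [dazipze] → [dazipse]

[dazipse]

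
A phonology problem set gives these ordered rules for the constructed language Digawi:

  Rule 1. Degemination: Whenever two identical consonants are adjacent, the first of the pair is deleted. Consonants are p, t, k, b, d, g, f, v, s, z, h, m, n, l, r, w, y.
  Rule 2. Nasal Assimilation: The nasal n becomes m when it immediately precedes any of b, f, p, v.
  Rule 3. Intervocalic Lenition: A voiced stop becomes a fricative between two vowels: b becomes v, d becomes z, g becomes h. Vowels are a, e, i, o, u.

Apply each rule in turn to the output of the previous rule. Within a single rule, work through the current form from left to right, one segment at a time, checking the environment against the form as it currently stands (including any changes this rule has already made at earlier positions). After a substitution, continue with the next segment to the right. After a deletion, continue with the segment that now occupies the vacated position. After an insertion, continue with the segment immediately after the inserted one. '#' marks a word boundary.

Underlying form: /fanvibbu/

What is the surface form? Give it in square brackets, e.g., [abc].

Rule 1 Degemination: [fanvibbu] → [fanvibu]
Rule 2 Nasal Assimilation: [fanvibu] → [famvibu]
Rule 3 Intervocalic Lenition: [famvibu] → [famvivu]

[famvivu]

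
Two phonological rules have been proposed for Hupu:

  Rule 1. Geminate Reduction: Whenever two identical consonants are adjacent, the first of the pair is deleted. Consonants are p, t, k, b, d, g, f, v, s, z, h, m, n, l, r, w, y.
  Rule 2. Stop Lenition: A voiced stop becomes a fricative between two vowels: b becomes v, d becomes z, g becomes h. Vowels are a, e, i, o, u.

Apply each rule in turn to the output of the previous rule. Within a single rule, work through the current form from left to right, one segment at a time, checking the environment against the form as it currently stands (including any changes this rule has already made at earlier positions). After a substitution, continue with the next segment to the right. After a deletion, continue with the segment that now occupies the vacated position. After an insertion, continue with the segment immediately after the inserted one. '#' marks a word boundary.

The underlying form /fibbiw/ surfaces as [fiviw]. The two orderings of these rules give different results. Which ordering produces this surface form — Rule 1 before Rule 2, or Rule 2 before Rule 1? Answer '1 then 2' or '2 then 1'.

1 then 2

Order 1 then 2:
  1 Geminate Reduction: [fibbiw] → [fibiw]
  2 Stop Lenition: [fibiw] → [fiviw]
  result: [fiviw]
Order 2 then 1:
  2 Stop Lenition: no change — [fibbiw]
  1 Geminate Reduction: [fibbiw] → [fibiw]
  result: [fibiw]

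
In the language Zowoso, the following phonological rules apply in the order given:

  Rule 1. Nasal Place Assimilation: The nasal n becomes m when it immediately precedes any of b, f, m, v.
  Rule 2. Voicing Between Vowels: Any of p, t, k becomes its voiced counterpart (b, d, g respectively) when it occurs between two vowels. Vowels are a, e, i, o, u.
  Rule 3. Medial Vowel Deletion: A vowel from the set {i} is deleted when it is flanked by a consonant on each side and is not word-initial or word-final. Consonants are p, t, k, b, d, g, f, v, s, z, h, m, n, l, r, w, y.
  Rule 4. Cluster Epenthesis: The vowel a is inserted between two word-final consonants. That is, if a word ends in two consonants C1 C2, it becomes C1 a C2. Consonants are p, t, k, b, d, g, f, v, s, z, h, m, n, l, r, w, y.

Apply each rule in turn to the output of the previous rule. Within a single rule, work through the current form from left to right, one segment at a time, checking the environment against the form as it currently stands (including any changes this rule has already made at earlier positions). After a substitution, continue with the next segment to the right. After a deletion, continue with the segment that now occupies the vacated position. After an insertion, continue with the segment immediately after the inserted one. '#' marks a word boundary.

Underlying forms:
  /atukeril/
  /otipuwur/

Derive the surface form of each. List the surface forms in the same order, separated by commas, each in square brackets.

/atukeril/:
  Rule 1 Nasal Place Assimilation: no change — [atukeril]
  Rule 2 Voicing Between Vowels: [atukeril] → [adugeril]
  Rule 3 Medial Vowel Deletion: [adugeril] → [adugerl]
  Rule 4 Cluster Epenthesis: [adugerl] → [adugeral]
/otipuwur/:
  Rule 1 Nasal Place Assimilation: no change — [otipuwur]
  Rule 2 Voicing Between Vowels: [otipuwur] → [odibuwur]
  Rule 3 Medial Vowel Deletion: [odibuwur] → [odbuwur]
  Rule 4 Cluster Epenthesis: no change — [odbuwur]

[adugeral], [odbuwur]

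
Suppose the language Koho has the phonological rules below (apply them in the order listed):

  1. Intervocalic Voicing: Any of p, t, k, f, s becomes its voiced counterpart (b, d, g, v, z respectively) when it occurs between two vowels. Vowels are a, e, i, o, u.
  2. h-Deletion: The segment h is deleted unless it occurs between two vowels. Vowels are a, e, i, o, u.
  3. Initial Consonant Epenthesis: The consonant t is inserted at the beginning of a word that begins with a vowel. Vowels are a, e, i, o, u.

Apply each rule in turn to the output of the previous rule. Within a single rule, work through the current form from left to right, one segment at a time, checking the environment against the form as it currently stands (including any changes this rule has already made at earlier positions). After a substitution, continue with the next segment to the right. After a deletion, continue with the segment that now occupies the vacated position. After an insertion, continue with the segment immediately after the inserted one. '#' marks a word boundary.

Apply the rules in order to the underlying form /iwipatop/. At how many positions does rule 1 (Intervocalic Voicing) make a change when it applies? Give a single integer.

2

1 Intervocalic Voicing: [iwipatop] → [iwibadop]
2 h-Deletion: no change — [iwibadop]
3 Initial Consonant Epenthesis: [iwibadop] → [tiwibadop]
Rule 1 changed 2 position(s).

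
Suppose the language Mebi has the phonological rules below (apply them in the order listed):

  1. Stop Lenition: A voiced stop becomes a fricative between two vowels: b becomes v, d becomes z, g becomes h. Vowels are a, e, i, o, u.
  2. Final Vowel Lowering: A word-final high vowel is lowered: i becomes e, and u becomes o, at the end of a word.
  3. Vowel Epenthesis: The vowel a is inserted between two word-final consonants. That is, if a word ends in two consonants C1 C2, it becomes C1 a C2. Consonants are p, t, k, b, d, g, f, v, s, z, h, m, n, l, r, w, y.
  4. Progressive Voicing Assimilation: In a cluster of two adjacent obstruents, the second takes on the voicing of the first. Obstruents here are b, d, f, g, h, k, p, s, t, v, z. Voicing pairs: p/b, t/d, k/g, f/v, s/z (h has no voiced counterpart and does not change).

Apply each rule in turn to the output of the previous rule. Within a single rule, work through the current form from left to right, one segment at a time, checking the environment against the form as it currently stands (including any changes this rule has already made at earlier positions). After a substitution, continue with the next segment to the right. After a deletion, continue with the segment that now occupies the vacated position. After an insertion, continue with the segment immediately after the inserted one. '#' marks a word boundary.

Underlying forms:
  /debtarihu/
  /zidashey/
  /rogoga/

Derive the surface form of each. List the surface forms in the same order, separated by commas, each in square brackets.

[debdariho], [zizashey], [rohoha]

/debtarihu/:
  1 Stop Lenition: no change — [debtarihu]
  2 Final Vowel Lowering: [debtarihu] → [debtariho]
  3 Vowel Epenthesis: no change — [debtariho]
  4 Progressive Voicing Assimilation: [debtariho] → [debdariho]
/zidashey/:
  1 Stop Lenition: [zidashey] → [zizashey]
  2 Final Vowel Lowering: no change — [zizashey]
  3 Vowel Epenthesis: no change — [zizashey]
  4 Progressive Voicing Assimilation: no change — [zizashey]
/rogoga/:
  1 Stop Lenition: [rogoga] → [rohoha]
  2 Final Vowel Lowering: no change — [rohoha]
  3 Vowel Epenthesis: no change — [rohoha]
  4 Progressive Voicing Assimilation: no change — [rohoha]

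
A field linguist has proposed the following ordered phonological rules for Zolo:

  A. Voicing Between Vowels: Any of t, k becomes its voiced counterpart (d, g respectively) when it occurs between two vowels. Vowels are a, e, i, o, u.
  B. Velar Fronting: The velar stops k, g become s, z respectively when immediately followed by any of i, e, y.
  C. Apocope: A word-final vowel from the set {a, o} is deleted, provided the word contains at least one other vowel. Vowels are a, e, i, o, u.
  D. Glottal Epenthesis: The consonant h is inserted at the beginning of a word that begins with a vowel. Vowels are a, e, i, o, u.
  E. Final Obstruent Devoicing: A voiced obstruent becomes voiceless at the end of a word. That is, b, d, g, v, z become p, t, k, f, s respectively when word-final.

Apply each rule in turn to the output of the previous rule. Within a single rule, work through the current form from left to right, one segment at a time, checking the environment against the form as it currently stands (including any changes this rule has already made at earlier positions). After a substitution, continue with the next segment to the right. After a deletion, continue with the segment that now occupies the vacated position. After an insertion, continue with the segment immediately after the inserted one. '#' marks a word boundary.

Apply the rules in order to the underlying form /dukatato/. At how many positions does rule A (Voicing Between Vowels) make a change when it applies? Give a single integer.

3

A Voicing Between Vowels: [dukatato] → [dugadado]
B Velar Fronting: no change — [dugadado]
C Apocope: [dugadado] → [dugadad]
D Glottal Epenthesis: no change — [dugadad]
E Final Obstruent Devoicing: [dugadad] → [dugadat]
Rule A changed 3 position(s).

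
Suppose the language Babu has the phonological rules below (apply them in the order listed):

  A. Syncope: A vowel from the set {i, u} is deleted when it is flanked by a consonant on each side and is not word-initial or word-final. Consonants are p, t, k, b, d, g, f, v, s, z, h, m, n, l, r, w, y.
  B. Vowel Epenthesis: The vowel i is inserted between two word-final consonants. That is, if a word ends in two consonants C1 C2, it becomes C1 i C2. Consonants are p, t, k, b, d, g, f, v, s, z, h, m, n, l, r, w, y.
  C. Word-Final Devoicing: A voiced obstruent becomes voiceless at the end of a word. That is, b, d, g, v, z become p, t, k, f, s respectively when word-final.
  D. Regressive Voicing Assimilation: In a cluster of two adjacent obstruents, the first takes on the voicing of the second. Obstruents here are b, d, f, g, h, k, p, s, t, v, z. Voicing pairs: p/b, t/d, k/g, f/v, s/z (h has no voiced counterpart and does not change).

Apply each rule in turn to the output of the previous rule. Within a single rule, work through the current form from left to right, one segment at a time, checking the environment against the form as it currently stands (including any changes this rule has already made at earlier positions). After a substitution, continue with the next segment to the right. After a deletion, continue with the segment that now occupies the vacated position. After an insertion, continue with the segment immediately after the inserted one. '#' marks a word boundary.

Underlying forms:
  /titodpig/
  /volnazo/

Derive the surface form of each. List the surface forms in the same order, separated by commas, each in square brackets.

[ttotpik], [volnazo]

/titodpig/:
  A Syncope: [titodpig] → [ttodpg]
  B Vowel Epenthesis: [ttodpg] → [ttodpig]
  C Word-Final Devoicing: [ttodpig] → [ttodpik]
  D Regressive Voicing Assimilation: [ttodpik] → [ttotpik]
/volnazo/:
  A Syncope: no change — [volnazo]
  B Vowel Epenthesis: no change — [volnazo]
  C Word-Final Devoicing: no change — [volnazo]
  D Regressive Voicing Assimilation: no change — [volnazo]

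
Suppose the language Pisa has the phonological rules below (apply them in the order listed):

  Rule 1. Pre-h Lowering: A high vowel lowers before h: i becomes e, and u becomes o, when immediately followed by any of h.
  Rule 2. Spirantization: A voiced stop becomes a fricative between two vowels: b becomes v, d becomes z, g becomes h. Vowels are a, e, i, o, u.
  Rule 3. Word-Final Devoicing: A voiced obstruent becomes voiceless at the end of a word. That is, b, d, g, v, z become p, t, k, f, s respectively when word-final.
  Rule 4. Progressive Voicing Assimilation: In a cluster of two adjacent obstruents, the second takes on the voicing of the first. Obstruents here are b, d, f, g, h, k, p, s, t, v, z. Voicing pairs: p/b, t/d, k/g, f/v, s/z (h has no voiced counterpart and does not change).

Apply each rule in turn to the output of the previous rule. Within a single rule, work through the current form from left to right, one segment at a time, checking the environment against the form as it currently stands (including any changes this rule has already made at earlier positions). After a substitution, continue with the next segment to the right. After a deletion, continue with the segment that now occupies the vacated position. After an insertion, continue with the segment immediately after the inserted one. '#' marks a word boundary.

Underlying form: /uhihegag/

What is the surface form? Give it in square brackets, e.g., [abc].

Rule 1 Pre-h Lowering: [uhihegag] → [ohehegag]
Rule 2 Spirantization: [ohehegag] → [ohehehag]
Rule 3 Word-Final Devoicing: [ohehehag] → [ohehehak]
Rule 4 Progressive Voicing Assimilation: no change — [ohehehak]

[ohehehak]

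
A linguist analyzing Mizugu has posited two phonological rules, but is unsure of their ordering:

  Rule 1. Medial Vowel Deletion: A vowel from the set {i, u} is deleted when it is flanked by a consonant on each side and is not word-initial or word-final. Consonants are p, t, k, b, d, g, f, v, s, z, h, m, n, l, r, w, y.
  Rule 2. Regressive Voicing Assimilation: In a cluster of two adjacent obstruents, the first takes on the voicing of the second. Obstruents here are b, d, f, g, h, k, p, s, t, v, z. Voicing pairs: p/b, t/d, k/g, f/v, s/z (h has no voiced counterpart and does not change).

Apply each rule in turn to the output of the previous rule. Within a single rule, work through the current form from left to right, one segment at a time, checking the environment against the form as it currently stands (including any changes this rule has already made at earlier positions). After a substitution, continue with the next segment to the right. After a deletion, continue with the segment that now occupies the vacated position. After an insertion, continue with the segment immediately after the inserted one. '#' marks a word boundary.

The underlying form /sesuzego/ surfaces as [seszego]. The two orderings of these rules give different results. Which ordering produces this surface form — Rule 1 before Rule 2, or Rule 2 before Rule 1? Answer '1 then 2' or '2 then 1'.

2 then 1

Order 1 then 2:
  1 Medial Vowel Deletion: [sesuzego] → [seszego]
  2 Regressive Voicing Assimilation: [seszego] → [sezzego]
  result: [sezzego]
Order 2 then 1:
  2 Regressive Voicing Assimilation: no change — [sesuzego]
  1 Medial Vowel Deletion: [sesuzego] → [seszego]
  result: [seszego]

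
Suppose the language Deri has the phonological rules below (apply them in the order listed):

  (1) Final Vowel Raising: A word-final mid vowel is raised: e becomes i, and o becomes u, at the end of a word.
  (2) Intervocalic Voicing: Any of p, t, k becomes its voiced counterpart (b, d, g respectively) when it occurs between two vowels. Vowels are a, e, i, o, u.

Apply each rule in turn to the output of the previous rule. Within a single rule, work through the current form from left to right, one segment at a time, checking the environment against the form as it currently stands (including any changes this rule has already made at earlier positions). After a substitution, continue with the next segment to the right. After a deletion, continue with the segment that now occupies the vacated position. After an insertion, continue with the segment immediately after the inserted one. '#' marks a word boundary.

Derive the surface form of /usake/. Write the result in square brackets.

[usagi]

(1) Final Vowel Raising: [usake] → [usaki]
(2) Intervocalic Voicing: [usaki] → [usagi]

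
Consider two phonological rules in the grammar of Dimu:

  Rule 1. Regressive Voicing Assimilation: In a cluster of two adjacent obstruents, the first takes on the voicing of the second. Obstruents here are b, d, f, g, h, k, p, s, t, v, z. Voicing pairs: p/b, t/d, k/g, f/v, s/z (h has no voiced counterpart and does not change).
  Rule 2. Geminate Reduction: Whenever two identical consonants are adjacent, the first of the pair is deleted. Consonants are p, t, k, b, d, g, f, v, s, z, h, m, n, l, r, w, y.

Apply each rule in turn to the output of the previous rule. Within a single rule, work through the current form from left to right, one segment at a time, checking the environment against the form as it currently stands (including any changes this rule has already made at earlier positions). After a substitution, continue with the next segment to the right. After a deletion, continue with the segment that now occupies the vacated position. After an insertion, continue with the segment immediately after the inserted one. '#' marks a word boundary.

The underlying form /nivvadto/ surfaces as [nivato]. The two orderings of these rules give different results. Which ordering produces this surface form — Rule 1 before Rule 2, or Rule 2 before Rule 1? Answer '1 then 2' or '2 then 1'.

1 then 2

Order 1 then 2:
  1 Regressive Voicing Assimilation: [nivvadto] → [nivvatto]
  2 Geminate Reduction: [nivvatto] → [nivato]
  result: [nivato]
Order 2 then 1:
  2 Geminate Reduction: [nivvadto] → [nivadto]
  1 Regressive Voicing Assimilation: [nivadto] → [nivatto]
  result: [nivatto]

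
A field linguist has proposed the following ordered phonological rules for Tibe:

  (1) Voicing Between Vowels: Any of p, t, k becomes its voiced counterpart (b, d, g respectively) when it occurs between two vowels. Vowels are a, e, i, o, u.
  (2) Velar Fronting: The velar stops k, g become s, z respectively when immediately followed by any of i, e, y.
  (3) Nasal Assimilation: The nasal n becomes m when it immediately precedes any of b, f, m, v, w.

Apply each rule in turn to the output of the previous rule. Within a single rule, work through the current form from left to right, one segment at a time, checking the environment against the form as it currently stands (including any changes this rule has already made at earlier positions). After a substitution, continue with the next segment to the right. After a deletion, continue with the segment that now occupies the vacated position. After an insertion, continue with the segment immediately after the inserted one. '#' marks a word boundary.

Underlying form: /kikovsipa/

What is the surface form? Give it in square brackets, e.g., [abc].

(1) Voicing Between Vowels: [kikovsipa] → [kigovsiba]
(2) Velar Fronting: [kigovsiba] → [sigovsiba]
(3) Nasal Assimilation: no change — [sigovsiba]

[sigovsiba]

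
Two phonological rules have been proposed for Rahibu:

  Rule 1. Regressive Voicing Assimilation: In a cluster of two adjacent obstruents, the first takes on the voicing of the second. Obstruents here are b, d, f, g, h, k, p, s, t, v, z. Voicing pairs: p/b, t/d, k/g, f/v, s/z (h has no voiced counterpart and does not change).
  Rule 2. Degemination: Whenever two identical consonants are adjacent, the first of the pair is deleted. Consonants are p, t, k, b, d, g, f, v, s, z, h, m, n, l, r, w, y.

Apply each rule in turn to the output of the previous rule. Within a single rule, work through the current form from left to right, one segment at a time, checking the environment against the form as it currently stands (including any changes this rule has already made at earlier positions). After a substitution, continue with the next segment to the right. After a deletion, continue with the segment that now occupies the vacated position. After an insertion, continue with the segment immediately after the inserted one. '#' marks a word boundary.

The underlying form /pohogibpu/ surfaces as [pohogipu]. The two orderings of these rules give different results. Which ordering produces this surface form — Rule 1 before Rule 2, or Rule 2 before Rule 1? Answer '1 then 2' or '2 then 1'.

1 then 2

Order 1 then 2:
  1 Regressive Voicing Assimilation: [pohogibpu] → [pohogippu]
  2 Degemination: [pohogippu] → [pohogipu]
  result: [pohogipu]
Order 2 then 1:
  2 Degemination: no change — [pohogibpu]
  1 Regressive Voicing Assimilation: [pohogibpu] → [pohogippu]
  result: [pohogippu]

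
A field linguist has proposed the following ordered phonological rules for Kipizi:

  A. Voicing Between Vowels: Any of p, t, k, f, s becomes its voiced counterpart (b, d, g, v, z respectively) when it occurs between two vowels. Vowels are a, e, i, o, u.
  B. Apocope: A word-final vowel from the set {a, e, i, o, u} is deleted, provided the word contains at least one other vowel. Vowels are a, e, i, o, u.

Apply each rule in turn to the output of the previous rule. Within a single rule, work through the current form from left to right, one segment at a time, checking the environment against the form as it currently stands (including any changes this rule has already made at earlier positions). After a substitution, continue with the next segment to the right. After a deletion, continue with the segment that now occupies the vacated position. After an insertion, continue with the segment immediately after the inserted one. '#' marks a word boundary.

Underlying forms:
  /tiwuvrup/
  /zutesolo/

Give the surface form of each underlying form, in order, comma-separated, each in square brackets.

[tiwuvrup], [zudezol]

/tiwuvrup/:
  A Voicing Between Vowels: no change — [tiwuvrup]
  B Apocope: no change — [tiwuvrup]
/zutesolo/:
  A Voicing Between Vowels: [zutesolo] → [zudezolo]
  B Apocope: [zudezolo] → [zudezol]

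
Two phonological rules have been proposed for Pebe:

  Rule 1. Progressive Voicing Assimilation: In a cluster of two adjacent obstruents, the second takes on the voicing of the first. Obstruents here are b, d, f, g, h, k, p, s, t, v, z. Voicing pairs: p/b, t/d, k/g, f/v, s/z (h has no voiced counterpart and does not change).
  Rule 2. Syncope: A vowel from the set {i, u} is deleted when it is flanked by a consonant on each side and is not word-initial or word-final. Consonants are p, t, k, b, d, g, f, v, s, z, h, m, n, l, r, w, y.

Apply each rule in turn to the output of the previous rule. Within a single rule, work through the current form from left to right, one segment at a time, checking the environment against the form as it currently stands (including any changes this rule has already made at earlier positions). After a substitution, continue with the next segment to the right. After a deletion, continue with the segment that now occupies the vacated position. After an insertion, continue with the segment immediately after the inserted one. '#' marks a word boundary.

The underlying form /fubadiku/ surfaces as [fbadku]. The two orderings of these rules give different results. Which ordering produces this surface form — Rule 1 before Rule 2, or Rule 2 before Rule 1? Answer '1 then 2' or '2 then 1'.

Order 1 then 2:
  1 Progressive Voicing Assimilation: no change — [fubadiku]
  2 Syncope: [fubadiku] → [fbadku]
  result: [fbadku]
Order 2 then 1:
  2 Syncope: [fubadiku] → [fbadku]
  1 Progressive Voicing Assimilation: [fbadku] → [fpadgu]
  result: [fpadgu]

1 then 2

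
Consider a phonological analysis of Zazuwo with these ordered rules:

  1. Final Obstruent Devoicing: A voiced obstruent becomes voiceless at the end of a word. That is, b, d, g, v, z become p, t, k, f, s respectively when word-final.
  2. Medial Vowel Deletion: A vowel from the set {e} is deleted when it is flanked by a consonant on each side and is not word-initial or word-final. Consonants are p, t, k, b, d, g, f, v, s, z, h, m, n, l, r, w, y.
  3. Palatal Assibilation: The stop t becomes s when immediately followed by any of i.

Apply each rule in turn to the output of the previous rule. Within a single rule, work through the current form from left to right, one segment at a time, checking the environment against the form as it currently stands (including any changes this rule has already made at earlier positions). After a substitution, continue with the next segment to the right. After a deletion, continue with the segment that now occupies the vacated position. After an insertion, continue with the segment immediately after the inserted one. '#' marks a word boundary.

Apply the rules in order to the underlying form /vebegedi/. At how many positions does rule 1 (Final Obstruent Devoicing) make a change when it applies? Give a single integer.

1 Final Obstruent Devoicing: no change — [vebegedi]
2 Medial Vowel Deletion: [vebegedi] → [vbgdi]
3 Palatal Assibilation: no change — [vbgdi]
Rule 1 changed 0 position(s).

0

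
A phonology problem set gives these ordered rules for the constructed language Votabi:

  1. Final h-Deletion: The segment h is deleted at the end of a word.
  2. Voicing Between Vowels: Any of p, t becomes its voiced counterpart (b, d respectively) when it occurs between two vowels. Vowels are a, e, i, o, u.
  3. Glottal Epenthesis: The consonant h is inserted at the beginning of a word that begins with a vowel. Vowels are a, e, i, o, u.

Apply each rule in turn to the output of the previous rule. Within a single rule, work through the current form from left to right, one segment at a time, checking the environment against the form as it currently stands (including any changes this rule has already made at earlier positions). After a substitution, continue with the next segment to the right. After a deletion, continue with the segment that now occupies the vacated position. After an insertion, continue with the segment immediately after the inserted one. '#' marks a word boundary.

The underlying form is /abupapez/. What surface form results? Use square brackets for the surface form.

1 Final h-Deletion: no change — [abupapez]
2 Voicing Between Vowels: [abupapez] → [abubabez]
3 Glottal Epenthesis: [abubabez] → [habubabez]

[habubabez]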